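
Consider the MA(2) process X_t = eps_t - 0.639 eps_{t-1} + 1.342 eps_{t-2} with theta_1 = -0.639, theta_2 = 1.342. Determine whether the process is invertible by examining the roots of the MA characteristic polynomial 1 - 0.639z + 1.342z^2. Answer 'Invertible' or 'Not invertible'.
\text{Not invertible}

The MA(q) characteristic polynomial is P(z) = 1 - 0.639z + 1.342z^2.
Invertibility requires all roots to lie outside the unit circle, i.e. |z| > 1 for every root.
Set 1 + (-0.639) z + (1.342) z^2 = 0, i.e. a z^2 + b z + c = 0 with a = 1.342, b = -0.639, c = 1.
Discriminant D = b^2 - 4ac = (-0.639)^2 - 4*(1.342)*1 = 0.408321 - (5.368) = -4.959679.
D < 0, so the roots are the complex-conjugate pair z = (-b +/- i sqrt(-D)) / (2a) = 0.2381 +/- 0.8297i.
For a conjugate pair |z|^2 = z * conj(z) = (product of roots) = c/a = 1/(1.342) = 0.745156, so |z| = sqrt(0.745156) = 0.8632 for both roots.
Moduli of all roots: 0.8632, 0.8632.
All moduli strictly greater than 1? No.
Verdict: Not invertible.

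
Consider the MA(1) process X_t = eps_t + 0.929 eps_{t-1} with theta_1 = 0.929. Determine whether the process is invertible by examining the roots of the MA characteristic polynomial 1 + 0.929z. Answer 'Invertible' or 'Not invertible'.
\text{Invertible}

The MA(q) characteristic polynomial is P(z) = 1 + 0.929z.
Invertibility requires all roots to lie outside the unit circle, i.e. |z| > 1 for every root.
This is linear in z: 1 + (0.929) z = 0  =>  z = -1/(0.929) = -1.076426,  |z| = 1.076426.
Moduli of all roots: 1.0764.
All moduli strictly greater than 1? Yes.
Verdict: Invertible.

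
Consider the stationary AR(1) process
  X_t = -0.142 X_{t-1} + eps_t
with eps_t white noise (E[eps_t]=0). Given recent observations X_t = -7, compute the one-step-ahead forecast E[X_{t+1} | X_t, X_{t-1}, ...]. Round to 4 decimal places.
E[X_{t+1} \mid \mathcal F_t] = 0.9940

For an AR(p) model X_t = c + sum_i phi_i X_{t-i} + eps_t, the
one-step-ahead conditional mean is
  E[X_{t+1} | X_t, ...] = c + sum_i phi_i X_{t+1-i}.
Substitute known values:
  E[X_{t+1} | ...] = (-0.142) * (-7)
                   = 0.9940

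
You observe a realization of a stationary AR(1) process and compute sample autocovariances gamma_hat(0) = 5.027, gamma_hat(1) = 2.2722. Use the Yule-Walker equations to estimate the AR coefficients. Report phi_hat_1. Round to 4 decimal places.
\hat\phi_{1} = 0.4520

The Yule-Walker equations for an AR(p) process read, in matrix form,
  Gamma_p phi = r_p,   with   (Gamma_p)_{ij} = gamma(|i - j|),
                       (r_p)_i = gamma(i),   i,j = 1..p.
Substitute the sample gammas (Toeplitz matrix and right-hand side of size 1):
  Gamma_p = [[5.027]]
  r_p     = [2.2722]
With p = 1 this is the single equation gamma(0) phi_1 = gamma(1):
  phi_hat_1 = gamma(1) / gamma(0) = 2.2722 / 5.027 = 0.4520.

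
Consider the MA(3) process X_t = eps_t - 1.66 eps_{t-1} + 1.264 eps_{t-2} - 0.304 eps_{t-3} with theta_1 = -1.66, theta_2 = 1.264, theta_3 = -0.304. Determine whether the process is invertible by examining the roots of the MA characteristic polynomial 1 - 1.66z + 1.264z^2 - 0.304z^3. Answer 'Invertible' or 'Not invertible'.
\text{Invertible}

The MA(q) characteristic polynomial is P(z) = 1 - 1.66z + 1.264z^2 - 0.304z^3.
Invertibility requires all roots to lie outside the unit circle, i.e. |z| > 1 for every root.
Degree 3: look for a simple real root z0 first, then factor out (1 - z/z0) and solve the remaining quadratic.
Testing z0 = 2.5: P(2.5) = 1 + (-1.66)(2.5) + (1.264)(2.5)^2 + (-0.304)(2.5)^3
  = 1 + (-4.15) + (7.9) + (-4.75) = 0.  So z_0 = 2.5 is a root, |z_0| = 2.5.
Divide out the factor (1 - 0.4 z) = (1 - z/z0) (since 1/z0 = 0.4):
  P(z) = (1 - 0.4 z)(1 + (-1.26) z + (0.76) z^2)
  [check: z-coef -1.26 - (0.4) = -1.66; z^2-coef 0.76 - (0.4)(-1.26) = 1.264; z^3-coef -(0.4)(0.76) = -0.304.]
Remaining roots from the quadratic factor 1 + (-1.26) z + (0.76) z^2:
  Set 1 + (-1.26) z + (0.76) z^2 = 0, i.e. a z^2 + b z + c = 0 with a = 0.76, b = -1.26, c = 1.
  Discriminant D = b^2 - 4ac = (-1.26)^2 - 4*(0.76)*1 = 1.5876 - (3.04) = -1.4524.
  D < 0, so the roots are the complex-conjugate pair z = (-b +/- i sqrt(-D)) / (2a) = 0.8289 +/- 0.7929i.
  For a conjugate pair |z|^2 = z * conj(z) = (product of roots) = c/a = 1/(0.76) = 1.315789, so |z| = sqrt(1.315789) = 1.1471 for both roots.
Moduli of all roots: 2.5000, 1.1471, 1.1471.
All moduli strictly greater than 1? Yes.
Verdict: Invertible.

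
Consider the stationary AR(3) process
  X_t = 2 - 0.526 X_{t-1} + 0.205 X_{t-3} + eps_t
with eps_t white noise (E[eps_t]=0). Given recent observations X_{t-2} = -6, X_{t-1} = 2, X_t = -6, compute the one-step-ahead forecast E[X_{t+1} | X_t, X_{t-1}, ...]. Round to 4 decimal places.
E[X_{t+1} \mid \mathcal F_t] = 3.9260

For an AR(p) model X_t = c + sum_i phi_i X_{t-i} + eps_t, the
one-step-ahead conditional mean is
  E[X_{t+1} | X_t, ...] = c + sum_i phi_i X_{t+1-i}.
Substitute known values:
  E[X_{t+1} | ...] = 2 + (-0.526) * (-6) + (-0) * (2) + (0.205) * (-6)
                   = 3.9260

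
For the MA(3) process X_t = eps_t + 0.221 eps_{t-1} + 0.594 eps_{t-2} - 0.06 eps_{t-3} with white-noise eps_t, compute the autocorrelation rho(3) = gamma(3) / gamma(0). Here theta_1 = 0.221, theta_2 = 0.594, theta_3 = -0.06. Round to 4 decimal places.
\rho(3) = -0.0427

For an MA(q) process with theta_0 = 1, the autocovariance is
  gamma(k) = sigma^2 * sum_{i=0..q-k} theta_i * theta_{i+k},
and rho(k) = gamma(k) / gamma(0). Sigma^2 cancels.
  numerator   = (1)*(-0.06) = -0.06.
  denominator = (1)^2 + (0.221)^2 + (0.594)^2 + (-0.06)^2 = 1.405277.
  rho(3) = -0.06 / 1.405277 = -0.0427.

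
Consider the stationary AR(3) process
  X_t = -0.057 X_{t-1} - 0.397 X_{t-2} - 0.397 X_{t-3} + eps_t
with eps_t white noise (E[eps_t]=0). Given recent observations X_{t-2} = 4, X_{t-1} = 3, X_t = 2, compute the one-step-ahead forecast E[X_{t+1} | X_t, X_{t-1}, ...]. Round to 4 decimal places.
E[X_{t+1} \mid \mathcal F_t] = -2.8930

For an AR(p) model X_t = c + sum_i phi_i X_{t-i} + eps_t, the
one-step-ahead conditional mean is
  E[X_{t+1} | X_t, ...] = c + sum_i phi_i X_{t+1-i}.
Substitute known values:
  E[X_{t+1} | ...] = (-0.057) * (2) + (-0.397) * (3) + (-0.397) * (4)
                   = -2.8930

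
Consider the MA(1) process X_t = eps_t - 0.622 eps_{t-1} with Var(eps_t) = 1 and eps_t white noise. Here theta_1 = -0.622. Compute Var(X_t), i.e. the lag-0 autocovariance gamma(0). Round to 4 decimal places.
\gamma(0) = 1.3869

For an MA(q) process X_t = eps_t + sum_i theta_i eps_{t-i} with
Var(eps_t) = sigma^2, the variance is
  gamma(0) = sigma^2 * (1 + sum_i theta_i^2).
  sum_i theta_i^2 = (-0.622)^2 = 0.386884.
  gamma(0) = 1 * (1 + 0.386884) = 1 * 1.386884 = 1.386884, which rounds to 1.3869.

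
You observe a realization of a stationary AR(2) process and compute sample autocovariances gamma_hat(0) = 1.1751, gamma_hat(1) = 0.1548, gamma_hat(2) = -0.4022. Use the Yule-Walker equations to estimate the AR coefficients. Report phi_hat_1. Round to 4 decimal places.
\hat\phi_{1} = 0.1799

The Yule-Walker equations for an AR(p) process read, in matrix form,
  Gamma_p phi = r_p,   with   (Gamma_p)_{ij} = gamma(|i - j|),
                       (r_p)_i = gamma(i),   i,j = 1..p.
Substitute the sample gammas (Toeplitz matrix and right-hand side of size 2):
  Gamma_p = [[1.1751, 0.1548], [0.1548, 1.1751]]
  r_p     = [0.1548, -0.4022]
Written out:
  1.1751 phi_1 + 0.1548 phi_2 = 0.1548
  0.1548 phi_1 + 1.1751 phi_2 = -0.4022
Solve by Cramer's rule:
  det = gamma(0)^2 - gamma(1)^2 = (1.1751)^2 - (0.1548)^2 = 1.38086001 - 0.02396304 = 1.35689697
  phi_hat_1 = [gamma(1) gamma(0) - gamma(1) gamma(2)] / det = [(0.1548)(1.1751) - (0.1548)(-0.4022)] / 1.35689697 = 0.24416604 / 1.35689697 = 0.1799
  phi_hat_2 = [gamma(0) gamma(2) - gamma(1)^2] / det = [(1.1751)(-0.4022) - (0.1548)^2] / 1.35689697 = -0.49658826 / 1.35689697 = -0.366
So phi_hat = [0.1799, -0.3660].
Therefore phi_hat_1 = 0.1799.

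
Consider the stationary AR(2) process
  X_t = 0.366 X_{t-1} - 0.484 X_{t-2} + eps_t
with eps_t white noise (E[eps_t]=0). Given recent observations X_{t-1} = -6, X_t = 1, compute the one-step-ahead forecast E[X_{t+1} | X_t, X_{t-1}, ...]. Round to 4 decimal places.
E[X_{t+1} \mid \mathcal F_t] = 3.2700

For an AR(p) model X_t = c + sum_i phi_i X_{t-i} + eps_t, the
one-step-ahead conditional mean is
  E[X_{t+1} | X_t, ...] = c + sum_i phi_i X_{t+1-i}.
Substitute known values:
  E[X_{t+1} | ...] = (0.366) * (1) + (-0.484) * (-6)
                   = 3.2700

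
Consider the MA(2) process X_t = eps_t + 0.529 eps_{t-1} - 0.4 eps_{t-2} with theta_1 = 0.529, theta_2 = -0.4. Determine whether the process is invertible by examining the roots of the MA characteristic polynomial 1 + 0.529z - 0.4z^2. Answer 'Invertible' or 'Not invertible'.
\text{Invertible}

The MA(q) characteristic polynomial is P(z) = 1 + 0.529z - 0.4z^2.
Invertibility requires all roots to lie outside the unit circle, i.e. |z| > 1 for every root.
Set 1 + (0.529) z + (-0.4) z^2 = 0, i.e. a z^2 + b z + c = 0 with a = -0.4, b = 0.529, c = 1.
Discriminant D = b^2 - 4ac = (0.529)^2 - 4*(-0.4)*1 = 0.279841 - (-1.6) = 1.879841.
D >= 0, so the roots are real: z = (-b +/- sqrt(D)) / (2a) = (-0.529 +/- 1.371073) / (-0.8).
  z_1 = (-0.529 + 1.371073) / (-0.8) = -1.0526,   |z_1| = 1.0526.
  z_2 = (-0.529 - 1.371073) / (-0.8) = 2.3751,   |z_2| = 2.3751.
Moduli of all roots: 1.0526, 2.3751.
All moduli strictly greater than 1? Yes.
Verdict: Invertible.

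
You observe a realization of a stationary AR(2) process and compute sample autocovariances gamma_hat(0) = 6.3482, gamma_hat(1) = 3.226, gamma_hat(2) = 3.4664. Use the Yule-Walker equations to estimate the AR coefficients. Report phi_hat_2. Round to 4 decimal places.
\hat\phi_{2} = 0.3880

The Yule-Walker equations for an AR(p) process read, in matrix form,
  Gamma_p phi = r_p,   with   (Gamma_p)_{ij} = gamma(|i - j|),
                       (r_p)_i = gamma(i),   i,j = 1..p.
Substitute the sample gammas (Toeplitz matrix and right-hand side of size 2):
  Gamma_p = [[6.3482, 3.226], [3.226, 6.3482]]
  r_p     = [3.226, 3.4664]
Written out:
  6.3482 phi_1 + 3.226 phi_2 = 3.226
  3.226 phi_1 + 6.3482 phi_2 = 3.4664
Solve by Cramer's rule:
  det = gamma(0)^2 - gamma(1)^2 = (6.3482)^2 - (3.226)^2 = 40.29964324 - 10.407076 = 29.89256724
  phi_hat_1 = [gamma(1) gamma(0) - gamma(1) gamma(2)] / det = [(3.226)(6.3482) - (3.226)(3.4664)] / 29.89256724 = 9.2966868 / 29.89256724 = 0.311
  phi_hat_2 = [gamma(0) gamma(2) - gamma(1)^2] / det = [(6.3482)(3.4664) - (3.226)^2] / 29.89256724 = 11.59832448 / 29.89256724 = 0.388
So phi_hat = [0.3110, 0.3880].
Therefore phi_hat_2 = 0.3880.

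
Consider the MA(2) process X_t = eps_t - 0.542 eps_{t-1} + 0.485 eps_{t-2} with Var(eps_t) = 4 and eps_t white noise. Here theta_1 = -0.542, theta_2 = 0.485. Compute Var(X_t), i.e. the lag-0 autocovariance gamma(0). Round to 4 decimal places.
\gamma(0) = 6.1160

For an MA(q) process X_t = eps_t + sum_i theta_i eps_{t-i} with
Var(eps_t) = sigma^2, the variance is
  gamma(0) = sigma^2 * (1 + sum_i theta_i^2).
  sum_i theta_i^2 = (-0.542)^2 + (0.485)^2 = 0.293764 + 0.235225 = 0.528989.
  gamma(0) = 4 * (1 + 0.528989) = 4 * 1.528989 = 6.115956, which rounds to 6.1160.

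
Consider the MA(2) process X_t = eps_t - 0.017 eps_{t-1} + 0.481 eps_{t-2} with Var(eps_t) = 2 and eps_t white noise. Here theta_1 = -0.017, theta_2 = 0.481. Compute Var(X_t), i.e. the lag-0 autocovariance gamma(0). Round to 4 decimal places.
\gamma(0) = 2.4633

For an MA(q) process X_t = eps_t + sum_i theta_i eps_{t-i} with
Var(eps_t) = sigma^2, the variance is
  gamma(0) = sigma^2 * (1 + sum_i theta_i^2).
  sum_i theta_i^2 = (-0.017)^2 + (0.481)^2 = 0.000289 + 0.231361 = 0.23165.
  gamma(0) = 2 * (1 + 0.23165) = 2 * 1.23165 = 2.4633.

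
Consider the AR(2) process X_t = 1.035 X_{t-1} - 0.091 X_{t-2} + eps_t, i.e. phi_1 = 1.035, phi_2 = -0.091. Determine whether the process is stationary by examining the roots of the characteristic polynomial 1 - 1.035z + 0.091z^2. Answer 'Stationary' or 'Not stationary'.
\text{Stationary}

The AR(p) characteristic polynomial is P(z) = 1 - 1.035z + 0.091z^2.
Stationarity requires all roots to lie outside the unit circle, i.e. |z| > 1 for every root.
Set 1 + (-1.035) z + (0.091) z^2 = 0, i.e. a z^2 + b z + c = 0 with a = 0.091, b = -1.035, c = 1.
Discriminant D = b^2 - 4ac = (-1.035)^2 - 4*(0.091)*1 = 1.071225 - (0.364) = 0.707225.
D >= 0, so the roots are real: z = (-b +/- sqrt(D)) / (2a) = (1.035 +/- 0.840967) / (0.182).
  z_1 = (1.035 + 0.840967) / (0.182) = 10.3075,   |z_1| = 10.3075.
  z_2 = (1.035 - 0.840967) / (0.182) = 1.0661,   |z_2| = 1.0661.
Moduli of all roots: 10.3075, 1.0661.
All moduli strictly greater than 1? Yes.
Verdict: Stationary.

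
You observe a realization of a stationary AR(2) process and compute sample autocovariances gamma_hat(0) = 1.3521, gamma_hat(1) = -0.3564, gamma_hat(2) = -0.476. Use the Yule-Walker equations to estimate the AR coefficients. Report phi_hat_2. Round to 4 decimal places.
\hat\phi_{2} = -0.4530

The Yule-Walker equations for an AR(p) process read, in matrix form,
  Gamma_p phi = r_p,   with   (Gamma_p)_{ij} = gamma(|i - j|),
                       (r_p)_i = gamma(i),   i,j = 1..p.
Substitute the sample gammas (Toeplitz matrix and right-hand side of size 2):
  Gamma_p = [[1.3521, -0.3564], [-0.3564, 1.3521]]
  r_p     = [-0.3564, -0.476]
Written out:
  1.3521 phi_1 - 0.3564 phi_2 = -0.3564
  -0.3564 phi_1 + 1.3521 phi_2 = -0.476
Solve by Cramer's rule:
  det = gamma(0)^2 - gamma(1)^2 = (1.3521)^2 - (-0.3564)^2 = 1.82817441 - 0.12702096 = 1.70115345
  phi_hat_1 = [gamma(1) gamma(0) - gamma(1) gamma(2)] / det = [(-0.3564)(1.3521) - (-0.3564)(-0.476)] / 1.70115345 = -0.65153484 / 1.70115345 = -0.383
  phi_hat_2 = [gamma(0) gamma(2) - gamma(1)^2] / det = [(1.3521)(-0.476) - (-0.3564)^2] / 1.70115345 = -0.77062056 / 1.70115345 = -0.453
So phi_hat = [-0.3830, -0.4530].
Therefore phi_hat_2 = -0.4530.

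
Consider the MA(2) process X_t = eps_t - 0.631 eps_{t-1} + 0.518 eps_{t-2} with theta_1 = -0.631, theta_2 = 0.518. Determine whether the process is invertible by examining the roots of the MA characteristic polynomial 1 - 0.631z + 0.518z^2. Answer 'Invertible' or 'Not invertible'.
\text{Invertible}

The MA(q) characteristic polynomial is P(z) = 1 - 0.631z + 0.518z^2.
Invertibility requires all roots to lie outside the unit circle, i.e. |z| > 1 for every root.
Set 1 + (-0.631) z + (0.518) z^2 = 0, i.e. a z^2 + b z + c = 0 with a = 0.518, b = -0.631, c = 1.
Discriminant D = b^2 - 4ac = (-0.631)^2 - 4*(0.518)*1 = 0.398161 - (2.072) = -1.673839.
D < 0, so the roots are the complex-conjugate pair z = (-b +/- i sqrt(-D)) / (2a) = 0.6091 +/- 1.2488i.
For a conjugate pair |z|^2 = z * conj(z) = (product of roots) = c/a = 1/(0.518) = 1.930502, so |z| = sqrt(1.930502) = 1.3894 for both roots.
Moduli of all roots: 1.3894, 1.3894.
All moduli strictly greater than 1? Yes.
Verdict: Invertible.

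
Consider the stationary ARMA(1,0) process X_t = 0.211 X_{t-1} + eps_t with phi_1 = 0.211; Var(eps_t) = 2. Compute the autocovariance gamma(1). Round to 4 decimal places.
\gamma(1) = 0.4417

Multiply the model equation by X_{t-k} and take expectations. With theta_0 = psi_0 = 1 and psi_j the MA(infinity) weights, this gives
  gamma(k) - sum_i phi_i gamma(k-i) = c_k,
  c_k = sigma^2 * sum_{j=k..q} theta_j psi_{j-k}   (c_k = 0 for k > q),
using gamma(-m) = gamma(m).
Pure AR (q = 0): c_0 = sigma^2 = 2, c_k = 0 for k >= 1.
Equations for k = 0 and k = 1 (AR order 1):
  gamma(0) = phi_1 gamma(1) + c_0
  gamma(1) = phi_1 gamma(0) + c_1
Substituting the second into the first: gamma(0) (1 - phi_1^2) = c_0 + phi_1 c_1, so
  gamma(0) = c_0 / (1 - phi_1^2) = 2 / (1 - (0.211)^2) = 2 / 0.955479 = 2.093191.
  gamma(1) = phi_1 gamma(0) = (0.211)(2.093191) = 0.441663.
Therefore gamma(1) = 0.4417 (to 4 decimal places).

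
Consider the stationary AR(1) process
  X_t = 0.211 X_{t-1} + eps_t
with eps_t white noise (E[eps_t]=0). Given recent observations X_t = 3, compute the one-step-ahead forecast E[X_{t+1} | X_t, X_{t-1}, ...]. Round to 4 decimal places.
E[X_{t+1} \mid \mathcal F_t] = 0.6330

For an AR(p) model X_t = c + sum_i phi_i X_{t-i} + eps_t, the
one-step-ahead conditional mean is
  E[X_{t+1} | X_t, ...] = c + sum_i phi_i X_{t+1-i}.
Substitute known values:
  E[X_{t+1} | ...] = (0.211) * (3)
                   = 0.6330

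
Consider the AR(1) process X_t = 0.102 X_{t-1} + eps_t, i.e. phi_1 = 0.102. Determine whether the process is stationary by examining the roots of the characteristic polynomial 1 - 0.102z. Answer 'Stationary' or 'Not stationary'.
\text{Stationary}

The AR(p) characteristic polynomial is P(z) = 1 - 0.102z.
Stationarity requires all roots to lie outside the unit circle, i.e. |z| > 1 for every root.
This is linear in z: 1 + (-0.102) z = 0  =>  z = -1/(-0.102) = 9.803922,  |z| = 9.803922.
Moduli of all roots: 9.8039.
All moduli strictly greater than 1? Yes.
Verdict: Stationary.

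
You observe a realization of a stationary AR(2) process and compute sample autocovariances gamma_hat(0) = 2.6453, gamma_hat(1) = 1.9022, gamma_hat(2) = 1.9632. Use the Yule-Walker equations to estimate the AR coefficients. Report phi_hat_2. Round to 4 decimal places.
\hat\phi_{2} = 0.4660

The Yule-Walker equations for an AR(p) process read, in matrix form,
  Gamma_p phi = r_p,   with   (Gamma_p)_{ij} = gamma(|i - j|),
                       (r_p)_i = gamma(i),   i,j = 1..p.
Substitute the sample gammas (Toeplitz matrix and right-hand side of size 2):
  Gamma_p = [[2.6453, 1.9022], [1.9022, 2.6453]]
  r_p     = [1.9022, 1.9632]
Written out:
  2.6453 phi_1 + 1.9022 phi_2 = 1.9022
  1.9022 phi_1 + 2.6453 phi_2 = 1.9632
Solve by Cramer's rule:
  det = gamma(0)^2 - gamma(1)^2 = (2.6453)^2 - (1.9022)^2 = 6.99761209 - 3.61836484 = 3.37924725
  phi_hat_1 = [gamma(1) gamma(0) - gamma(1) gamma(2)] / det = [(1.9022)(2.6453) - (1.9022)(1.9632)] / 3.37924725 = 1.29749062 / 3.37924725 = 0.384
  phi_hat_2 = [gamma(0) gamma(2) - gamma(1)^2] / det = [(2.6453)(1.9632) - (1.9022)^2] / 3.37924725 = 1.57488812 / 3.37924725 = 0.466
So phi_hat = [0.3840, 0.4660].
Therefore phi_hat_2 = 0.4660.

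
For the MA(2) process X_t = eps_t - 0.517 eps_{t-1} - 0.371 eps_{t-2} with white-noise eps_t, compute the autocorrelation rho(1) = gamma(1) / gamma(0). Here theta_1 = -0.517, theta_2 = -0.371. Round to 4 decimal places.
\rho(1) = -0.2315

For an MA(q) process with theta_0 = 1, the autocovariance is
  gamma(k) = sigma^2 * sum_{i=0..q-k} theta_i * theta_{i+k},
and rho(k) = gamma(k) / gamma(0). Sigma^2 cancels.
  numerator   = (1)*(-0.517) + (-0.517)*(-0.371) = -0.325193.
  denominator = (1)^2 + (-0.517)^2 + (-0.371)^2 = 1.40493.
  rho(1) = -0.325193 / 1.40493 = -0.2315.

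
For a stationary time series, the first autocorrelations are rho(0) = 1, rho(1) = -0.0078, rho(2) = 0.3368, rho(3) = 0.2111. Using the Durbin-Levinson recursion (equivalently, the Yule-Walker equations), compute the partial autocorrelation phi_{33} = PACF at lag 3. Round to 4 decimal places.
\phi_{33} = 0.2430

The PACF at lag k is phi_{kk}, the last component of the solution
to the Yule-Walker system G_k phi = r_k where
  (G_k)_{ij} = rho(|i - j|), (r_k)_i = rho(i), i,j = 1..k.
Equivalently, Durbin-Levinson gives phi_{kk} iteratively:
  phi_{11} = rho(1)
  phi_{kk} = [rho(k) - sum_{j=1..k-1} phi_{k-1,j} rho(k-j)]
            / [1 - sum_{j=1..k-1} phi_{k-1,j} rho(j)],
  phi_{k,j} = phi_{k-1,j} - phi_{kk} phi_{k-1,k-j},  j = 1..k-1.
Step k = 1:
  phi_11 = rho(1) = -0.0078.
Step k = 2:
  phi_22 = [rho(2) - phi_11 rho(1)] / [1 - phi_11 rho(1)] = [0.3368 - (-0.0078)(-0.0078)] / [1 - (-0.0078)(-0.0078)]
         = 0.33673916 / 0.99993916 = 0.33676.
  Update: phi_21 = phi_11 - phi_22 phi_11 = -0.0078 - (0.33676)(-0.0078) = -0.005173.
Step k = 3:
  phi_33 = [rho(3) - phi_21 rho(2) - phi_22 rho(1)] / [1 - phi_21 rho(1) - phi_22 rho(2)]
    numerator   = 0.2111 - (-0.005173)(0.3368) - (0.33676)(-0.0078) = 0.21546908
    denominator = 1 - (-0.005173)(-0.0078) - (0.33676)(0.3368) = 0.886539
  phi_33 = 0.21546908 / 0.886539 = 0.243.
Therefore phi_{33} = 0.2430.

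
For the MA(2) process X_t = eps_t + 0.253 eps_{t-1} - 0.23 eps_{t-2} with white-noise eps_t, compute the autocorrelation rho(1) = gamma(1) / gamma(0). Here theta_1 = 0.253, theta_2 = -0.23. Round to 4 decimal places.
\rho(1) = 0.1744

For an MA(q) process with theta_0 = 1, the autocovariance is
  gamma(k) = sigma^2 * sum_{i=0..q-k} theta_i * theta_{i+k},
and rho(k) = gamma(k) / gamma(0). Sigma^2 cancels.
  numerator   = (1)*(0.253) + (0.253)*(-0.23) = 0.19481.
  denominator = (1)^2 + (0.253)^2 + (-0.23)^2 = 1.116909.
  rho(1) = 0.19481 / 1.116909 = 0.1744.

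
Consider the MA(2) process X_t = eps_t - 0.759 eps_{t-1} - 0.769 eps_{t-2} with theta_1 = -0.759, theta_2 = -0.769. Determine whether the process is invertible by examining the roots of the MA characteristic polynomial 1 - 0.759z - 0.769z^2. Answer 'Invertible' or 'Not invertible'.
\text{Not invertible}

The MA(q) characteristic polynomial is P(z) = 1 - 0.759z - 0.769z^2.
Invertibility requires all roots to lie outside the unit circle, i.e. |z| > 1 for every root.
Set 1 + (-0.759) z + (-0.769) z^2 = 0, i.e. a z^2 + b z + c = 0 with a = -0.769, b = -0.759, c = 1.
Discriminant D = b^2 - 4ac = (-0.759)^2 - 4*(-0.769)*1 = 0.576081 - (-3.076) = 3.652081.
D >= 0, so the roots are real: z = (-b +/- sqrt(D)) / (2a) = (0.759 +/- 1.911042) / (-1.538).
  z_1 = (0.759 + 1.911042) / (-1.538) = -1.736,   |z_1| = 1.736.
  z_2 = (0.759 - 1.911042) / (-1.538) = 0.7491,   |z_2| = 0.7491.
Moduli of all roots: 1.7360, 0.7491.
All moduli strictly greater than 1? No.
Verdict: Not invertible.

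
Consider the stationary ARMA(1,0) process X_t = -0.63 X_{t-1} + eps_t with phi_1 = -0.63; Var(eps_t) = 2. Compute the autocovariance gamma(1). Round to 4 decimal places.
\gamma(1) = -2.0892

Multiply the model equation by X_{t-k} and take expectations. With theta_0 = psi_0 = 1 and psi_j the MA(infinity) weights, this gives
  gamma(k) - sum_i phi_i gamma(k-i) = c_k,
  c_k = sigma^2 * sum_{j=k..q} theta_j psi_{j-k}   (c_k = 0 for k > q),
using gamma(-m) = gamma(m).
Pure AR (q = 0): c_0 = sigma^2 = 2, c_k = 0 for k >= 1.
Equations for k = 0 and k = 1 (AR order 1):
  gamma(0) = phi_1 gamma(1) + c_0
  gamma(1) = phi_1 gamma(0) + c_1
Substituting the second into the first: gamma(0) (1 - phi_1^2) = c_0 + phi_1 c_1, so
  gamma(0) = c_0 / (1 - phi_1^2) = 2 / (1 - (-0.63)^2) = 2 / 0.6031 = 3.3162.
  gamma(1) = phi_1 gamma(0) = (-0.63)(3.3162) = -2.089206.
Therefore gamma(1) = -2.0892 (to 4 decimal places).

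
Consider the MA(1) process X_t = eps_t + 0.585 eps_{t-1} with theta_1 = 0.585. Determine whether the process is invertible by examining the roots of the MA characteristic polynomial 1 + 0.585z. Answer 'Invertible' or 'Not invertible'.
\text{Invertible}

The MA(q) characteristic polynomial is P(z) = 1 + 0.585z.
Invertibility requires all roots to lie outside the unit circle, i.e. |z| > 1 for every root.
This is linear in z: 1 + (0.585) z = 0  =>  z = -1/(0.585) = -1.709402,  |z| = 1.709402.
Moduli of all roots: 1.7094.
All moduli strictly greater than 1? Yes.
Verdict: Invertible.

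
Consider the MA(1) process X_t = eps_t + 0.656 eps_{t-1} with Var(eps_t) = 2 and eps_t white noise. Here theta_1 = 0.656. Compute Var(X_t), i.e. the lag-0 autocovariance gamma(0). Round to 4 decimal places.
\gamma(0) = 2.8607

For an MA(q) process X_t = eps_t + sum_i theta_i eps_{t-i} with
Var(eps_t) = sigma^2, the variance is
  gamma(0) = sigma^2 * (1 + sum_i theta_i^2).
  sum_i theta_i^2 = (0.656)^2 = 0.430336.
  gamma(0) = 2 * (1 + 0.430336) = 2 * 1.430336 = 2.860672, which rounds to 2.8607.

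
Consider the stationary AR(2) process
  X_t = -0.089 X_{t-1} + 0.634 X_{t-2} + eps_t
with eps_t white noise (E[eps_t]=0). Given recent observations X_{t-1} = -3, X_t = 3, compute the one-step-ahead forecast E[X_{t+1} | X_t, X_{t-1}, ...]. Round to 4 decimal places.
E[X_{t+1} \mid \mathcal F_t] = -2.1690

For an AR(p) model X_t = c + sum_i phi_i X_{t-i} + eps_t, the
one-step-ahead conditional mean is
  E[X_{t+1} | X_t, ...] = c + sum_i phi_i X_{t+1-i}.
Substitute known values:
  E[X_{t+1} | ...] = (-0.089) * (3) + (0.634) * (-3)
                   = -2.1690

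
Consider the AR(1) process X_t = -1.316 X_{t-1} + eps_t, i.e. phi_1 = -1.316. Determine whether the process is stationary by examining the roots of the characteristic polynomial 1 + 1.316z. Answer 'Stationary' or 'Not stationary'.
\text{Not stationary}

The AR(p) characteristic polynomial is P(z) = 1 + 1.316z.
Stationarity requires all roots to lie outside the unit circle, i.e. |z| > 1 for every root.
This is linear in z: 1 + (1.316) z = 0  =>  z = -1/(1.316) = -0.759878,  |z| = 0.759878.
Moduli of all roots: 0.7599.
All moduli strictly greater than 1? No.
Verdict: Not stationary.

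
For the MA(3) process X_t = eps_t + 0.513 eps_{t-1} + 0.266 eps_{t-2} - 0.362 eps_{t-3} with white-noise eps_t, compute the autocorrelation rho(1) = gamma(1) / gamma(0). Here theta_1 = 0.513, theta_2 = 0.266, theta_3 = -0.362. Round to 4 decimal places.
\rho(1) = 0.3776

For an MA(q) process with theta_0 = 1, the autocovariance is
  gamma(k) = sigma^2 * sum_{i=0..q-k} theta_i * theta_{i+k},
and rho(k) = gamma(k) / gamma(0). Sigma^2 cancels.
  numerator   = (1)*(0.513) + (0.513)*(0.266) + (0.266)*(-0.362) = 0.553166.
  denominator = (1)^2 + (0.513)^2 + (0.266)^2 + (-0.362)^2 = 1.464969.
  rho(1) = 0.553166 / 1.464969 = 0.3776.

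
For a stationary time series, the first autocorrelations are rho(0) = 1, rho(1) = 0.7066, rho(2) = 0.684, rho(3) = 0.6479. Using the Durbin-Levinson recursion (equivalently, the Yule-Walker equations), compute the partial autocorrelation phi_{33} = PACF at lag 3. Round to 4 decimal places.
\phi_{33} = 0.1901

The PACF at lag k is phi_{kk}, the last component of the solution
to the Yule-Walker system G_k phi = r_k where
  (G_k)_{ij} = rho(|i - j|), (r_k)_i = rho(i), i,j = 1..k.
Equivalently, Durbin-Levinson gives phi_{kk} iteratively:
  phi_{11} = rho(1)
  phi_{kk} = [rho(k) - sum_{j=1..k-1} phi_{k-1,j} rho(k-j)]
            / [1 - sum_{j=1..k-1} phi_{k-1,j} rho(j)],
  phi_{k,j} = phi_{k-1,j} - phi_{kk} phi_{k-1,k-j},  j = 1..k-1.
Step k = 1:
  phi_11 = rho(1) = 0.7066.
Step k = 2:
  phi_22 = [rho(2) - phi_11 rho(1)] / [1 - phi_11 rho(1)] = [0.684 - (0.7066)(0.7066)] / [1 - (0.7066)(0.7066)]
         = 0.18471644 / 0.50071644 = 0.368904.
  Update: phi_21 = phi_11 - phi_22 phi_11 = 0.7066 - (0.368904)(0.7066) = 0.445932.
Step k = 3:
  phi_33 = [rho(3) - phi_21 rho(2) - phi_22 rho(1)] / [1 - phi_21 rho(1) - phi_22 rho(2)]
    numerator   = 0.6479 - (0.445932)(0.684) - (0.368904)(0.7066) = 0.08221459
    denominator = 1 - (0.445932)(0.7066) - (0.368904)(0.684) = 0.43257375
  phi_33 = 0.08221459 / 0.43257375 = 0.1901.
Therefore phi_{33} = 0.1901.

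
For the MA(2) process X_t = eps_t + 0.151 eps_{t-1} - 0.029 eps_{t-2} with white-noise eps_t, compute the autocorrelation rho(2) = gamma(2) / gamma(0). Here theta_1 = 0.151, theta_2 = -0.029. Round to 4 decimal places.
\rho(2) = -0.0283

For an MA(q) process with theta_0 = 1, the autocovariance is
  gamma(k) = sigma^2 * sum_{i=0..q-k} theta_i * theta_{i+k},
and rho(k) = gamma(k) / gamma(0). Sigma^2 cancels.
  numerator   = (1)*(-0.029) = -0.029.
  denominator = (1)^2 + (0.151)^2 + (-0.029)^2 = 1.023642.
  rho(2) = -0.029 / 1.023642 = -0.0283.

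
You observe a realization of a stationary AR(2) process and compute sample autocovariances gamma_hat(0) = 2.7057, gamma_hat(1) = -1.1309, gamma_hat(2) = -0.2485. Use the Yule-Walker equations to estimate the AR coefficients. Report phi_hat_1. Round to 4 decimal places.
\hat\phi_{1} = -0.5530

The Yule-Walker equations for an AR(p) process read, in matrix form,
  Gamma_p phi = r_p,   with   (Gamma_p)_{ij} = gamma(|i - j|),
                       (r_p)_i = gamma(i),   i,j = 1..p.
Substitute the sample gammas (Toeplitz matrix and right-hand side of size 2):
  Gamma_p = [[2.7057, -1.1309], [-1.1309, 2.7057]]
  r_p     = [-1.1309, -0.2485]
Written out:
  2.7057 phi_1 - 1.1309 phi_2 = -1.1309
  -1.1309 phi_1 + 2.7057 phi_2 = -0.2485
Solve by Cramer's rule:
  det = gamma(0)^2 - gamma(1)^2 = (2.7057)^2 - (-1.1309)^2 = 7.32081249 - 1.27893481 = 6.04187768
  phi_hat_1 = [gamma(1) gamma(0) - gamma(1) gamma(2)] / det = [(-1.1309)(2.7057) - (-1.1309)(-0.2485)] / 6.04187768 = -3.34090478 / 6.04187768 = -0.553
  phi_hat_2 = [gamma(0) gamma(2) - gamma(1)^2] / det = [(2.7057)(-0.2485) - (-1.1309)^2] / 6.04187768 = -1.95130126 / 6.04187768 = -0.323
So phi_hat = [-0.5530, -0.3230].
Therefore phi_hat_1 = -0.5530.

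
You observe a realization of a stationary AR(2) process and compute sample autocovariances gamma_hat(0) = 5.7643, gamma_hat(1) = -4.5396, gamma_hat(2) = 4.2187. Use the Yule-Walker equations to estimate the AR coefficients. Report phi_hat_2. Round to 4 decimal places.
\hat\phi_{2} = 0.2940

The Yule-Walker equations for an AR(p) process read, in matrix form,
  Gamma_p phi = r_p,   with   (Gamma_p)_{ij} = gamma(|i - j|),
                       (r_p)_i = gamma(i),   i,j = 1..p.
Substitute the sample gammas (Toeplitz matrix and right-hand side of size 2):
  Gamma_p = [[5.7643, -4.5396], [-4.5396, 5.7643]]
  r_p     = [-4.5396, 4.2187]
Written out:
  5.7643 phi_1 - 4.5396 phi_2 = -4.5396
  -4.5396 phi_1 + 5.7643 phi_2 = 4.2187
Solve by Cramer's rule:
  det = gamma(0)^2 - gamma(1)^2 = (5.7643)^2 - (-4.5396)^2 = 33.22715449 - 20.60796816 = 12.61918633
  phi_hat_1 = [gamma(1) gamma(0) - gamma(1) gamma(2)] / det = [(-4.5396)(5.7643) - (-4.5396)(4.2187)] / 12.61918633 = -7.01640576 / 12.61918633 = -0.556
  phi_hat_2 = [gamma(0) gamma(2) - gamma(1)^2] / det = [(5.7643)(4.2187) - (-4.5396)^2] / 12.61918633 = 3.70988425 / 12.61918633 = 0.294
So phi_hat = [-0.5560, 0.2940].
Therefore phi_hat_2 = 0.2940.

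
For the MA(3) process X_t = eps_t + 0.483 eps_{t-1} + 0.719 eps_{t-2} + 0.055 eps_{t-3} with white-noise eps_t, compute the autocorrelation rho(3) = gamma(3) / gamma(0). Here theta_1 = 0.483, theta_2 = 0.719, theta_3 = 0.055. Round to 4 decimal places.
\rho(3) = 0.0314

For an MA(q) process with theta_0 = 1, the autocovariance is
  gamma(k) = sigma^2 * sum_{i=0..q-k} theta_i * theta_{i+k},
and rho(k) = gamma(k) / gamma(0). Sigma^2 cancels.
  numerator   = (1)*(0.055) = 0.055.
  denominator = (1)^2 + (0.483)^2 + (0.719)^2 + (0.055)^2 = 1.753275.
  rho(3) = 0.055 / 1.753275 = 0.0314.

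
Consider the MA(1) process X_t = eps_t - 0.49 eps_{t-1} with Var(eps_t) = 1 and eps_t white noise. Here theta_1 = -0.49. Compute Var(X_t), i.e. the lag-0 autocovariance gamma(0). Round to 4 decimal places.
\gamma(0) = 1.2401

For an MA(q) process X_t = eps_t + sum_i theta_i eps_{t-i} with
Var(eps_t) = sigma^2, the variance is
  gamma(0) = sigma^2 * (1 + sum_i theta_i^2).
  sum_i theta_i^2 = (-0.49)^2 = 0.2401.
  gamma(0) = 1 * (1 + 0.2401) = 1 * 1.2401 = 1.2401.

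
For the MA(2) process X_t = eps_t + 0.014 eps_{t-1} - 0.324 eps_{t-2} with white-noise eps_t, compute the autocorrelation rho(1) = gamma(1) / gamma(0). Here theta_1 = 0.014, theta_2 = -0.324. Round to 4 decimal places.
\rho(1) = 0.0086

For an MA(q) process with theta_0 = 1, the autocovariance is
  gamma(k) = sigma^2 * sum_{i=0..q-k} theta_i * theta_{i+k},
and rho(k) = gamma(k) / gamma(0). Sigma^2 cancels.
  numerator   = (1)*(0.014) + (0.014)*(-0.324) = 0.009464.
  denominator = (1)^2 + (0.014)^2 + (-0.324)^2 = 1.105172.
  rho(1) = 0.009464 / 1.105172 = 0.0086.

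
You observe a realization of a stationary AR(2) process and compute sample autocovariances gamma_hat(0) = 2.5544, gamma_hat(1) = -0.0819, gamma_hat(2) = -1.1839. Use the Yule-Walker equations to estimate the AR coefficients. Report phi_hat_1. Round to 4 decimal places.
\hat\phi_{1} = -0.0470

The Yule-Walker equations for an AR(p) process read, in matrix form,
  Gamma_p phi = r_p,   with   (Gamma_p)_{ij} = gamma(|i - j|),
                       (r_p)_i = gamma(i),   i,j = 1..p.
Substitute the sample gammas (Toeplitz matrix and right-hand side of size 2):
  Gamma_p = [[2.5544, -0.0819], [-0.0819, 2.5544]]
  r_p     = [-0.0819, -1.1839]
Written out:
  2.5544 phi_1 - 0.0819 phi_2 = -0.0819
  -0.0819 phi_1 + 2.5544 phi_2 = -1.1839
Solve by Cramer's rule:
  det = gamma(0)^2 - gamma(1)^2 = (2.5544)^2 - (-0.0819)^2 = 6.52495936 - 0.00670761 = 6.51825175
  phi_hat_1 = [gamma(1) gamma(0) - gamma(1) gamma(2)] / det = [(-0.0819)(2.5544) - (-0.0819)(-1.1839)] / 6.51825175 = -0.30616677 / 6.51825175 = -0.047
  phi_hat_2 = [gamma(0) gamma(2) - gamma(1)^2] / det = [(2.5544)(-1.1839) - (-0.0819)^2] / 6.51825175 = -3.03086177 / 6.51825175 = -0.465
So phi_hat = [-0.0470, -0.4650].
Therefore phi_hat_1 = -0.0470.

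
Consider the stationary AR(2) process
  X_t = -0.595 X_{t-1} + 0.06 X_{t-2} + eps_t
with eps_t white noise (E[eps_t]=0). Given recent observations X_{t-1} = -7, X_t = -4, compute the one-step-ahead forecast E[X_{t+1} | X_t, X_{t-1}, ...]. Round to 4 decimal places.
E[X_{t+1} \mid \mathcal F_t] = 1.9600

For an AR(p) model X_t = c + sum_i phi_i X_{t-i} + eps_t, the
one-step-ahead conditional mean is
  E[X_{t+1} | X_t, ...] = c + sum_i phi_i X_{t+1-i}.
Substitute known values:
  E[X_{t+1} | ...] = (-0.595) * (-4) + (0.06) * (-7)
                   = 1.9600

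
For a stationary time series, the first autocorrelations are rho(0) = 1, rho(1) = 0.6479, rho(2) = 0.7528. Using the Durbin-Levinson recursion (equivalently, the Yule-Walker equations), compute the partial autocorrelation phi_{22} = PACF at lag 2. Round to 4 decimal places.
\phi_{22} = 0.5740

The PACF at lag k is phi_{kk}, the last component of the solution
to the Yule-Walker system G_k phi = r_k where
  (G_k)_{ij} = rho(|i - j|), (r_k)_i = rho(i), i,j = 1..k.
Equivalently, Durbin-Levinson gives phi_{kk} iteratively:
  phi_{11} = rho(1)
  phi_{kk} = [rho(k) - sum_{j=1..k-1} phi_{k-1,j} rho(k-j)]
            / [1 - sum_{j=1..k-1} phi_{k-1,j} rho(j)],
  phi_{k,j} = phi_{k-1,j} - phi_{kk} phi_{k-1,k-j},  j = 1..k-1.
Step k = 1:
  phi_11 = rho(1) = 0.6479.
Step k = 2:
  phi_22 = [rho(2) - phi_11 rho(1)] / [1 - phi_11 rho(1)] = [0.7528 - (0.6479)(0.6479)] / [1 - (0.6479)(0.6479)]
         = 0.33302559 / 0.58022559 = 0.574.
Therefore phi_{22} = 0.5740.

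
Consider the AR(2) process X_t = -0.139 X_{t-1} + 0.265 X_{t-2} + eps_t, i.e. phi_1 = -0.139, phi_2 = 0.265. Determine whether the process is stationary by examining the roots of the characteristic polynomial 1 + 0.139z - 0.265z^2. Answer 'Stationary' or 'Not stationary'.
\text{Stationary}

The AR(p) characteristic polynomial is P(z) = 1 + 0.139z - 0.265z^2.
Stationarity requires all roots to lie outside the unit circle, i.e. |z| > 1 for every root.
Set 1 + (0.139) z + (-0.265) z^2 = 0, i.e. a z^2 + b z + c = 0 with a = -0.265, b = 0.139, c = 1.
Discriminant D = b^2 - 4ac = (0.139)^2 - 4*(-0.265)*1 = 0.019321 - (-1.06) = 1.079321.
D >= 0, so the roots are real: z = (-b +/- sqrt(D)) / (2a) = (-0.139 +/- 1.038904) / (-0.53).
  z_1 = (-0.139 + 1.038904) / (-0.53) = -1.6979,   |z_1| = 1.6979.
  z_2 = (-0.139 - 1.038904) / (-0.53) = 2.2225,   |z_2| = 2.2225.
Moduli of all roots: 1.6979, 2.2225.
All moduli strictly greater than 1? Yes.
Verdict: Stationary.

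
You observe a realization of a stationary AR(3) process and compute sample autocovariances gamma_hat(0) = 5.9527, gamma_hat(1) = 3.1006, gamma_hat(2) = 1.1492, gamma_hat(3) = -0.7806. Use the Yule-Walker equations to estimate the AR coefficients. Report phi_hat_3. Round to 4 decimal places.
\hat\phi_{3} = -0.2590

The Yule-Walker equations for an AR(p) process read, in matrix form,
  Gamma_p phi = r_p,   with   (Gamma_p)_{ij} = gamma(|i - j|),
                       (r_p)_i = gamma(i),   i,j = 1..p.
Substitute the sample gammas (Toeplitz matrix and right-hand side of size 3):
  Gamma_p = [[5.9527, 3.1006, 1.1492], [3.1006, 5.9527, 3.1006], [1.1492, 3.1006, 5.9527]]
  r_p     = [3.1006, 1.1492, -0.7806]
Written out (R1..R3):
  (R1) 5.9527 phi_1 + 3.1006 phi_2 + 1.1492 phi_3 = 3.1006
  (R2) 3.1006 phi_1 + 5.9527 phi_2 + 3.1006 phi_3 = 1.1492
  (R3) 1.1492 phi_1 + 3.1006 phi_2 + 5.9527 phi_3 = -0.7806
Gaussian elimination:
  R2 <- R2 - (3.1006/5.9527) R1 = R2 - (0.520873) R1:  4.337682 phi_2 + 2.502013 phi_3 = -0.465818
  R3 <- R3 - (1.1492/5.9527) R1 = R3 - (0.193055) R1:  2.502013 phi_2 + 5.730841 phi_3 = -1.379187
  R3 <- R3 - (2.502013/4.337682) R2 = R3 - (0.576809) R2:  4.287658 phi_3 = -1.110499
Back-substitution:
  phi_hat_3 = -1.110499 / 4.287658 = -0.258999
  phi_hat_2 = (-0.465818 - (2.502013)(-0.258999)) / 4.337682 = 0.042004
  phi_hat_1 = (3.1006 - (3.1006)(0.042004) - (1.1492)(-0.258999)) / 5.9527 = 0.548995
So phi_hat = [0.5490, 0.0420, -0.2590].
Therefore phi_hat_3 = -0.2590.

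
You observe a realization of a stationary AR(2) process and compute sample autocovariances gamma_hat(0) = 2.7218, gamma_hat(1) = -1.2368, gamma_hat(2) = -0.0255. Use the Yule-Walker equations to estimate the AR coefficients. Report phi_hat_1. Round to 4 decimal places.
\hat\phi_{1} = -0.5780

The Yule-Walker equations for an AR(p) process read, in matrix form,
  Gamma_p phi = r_p,   with   (Gamma_p)_{ij} = gamma(|i - j|),
                       (r_p)_i = gamma(i),   i,j = 1..p.
Substitute the sample gammas (Toeplitz matrix and right-hand side of size 2):
  Gamma_p = [[2.7218, -1.2368], [-1.2368, 2.7218]]
  r_p     = [-1.2368, -0.0255]
Written out:
  2.7218 phi_1 - 1.2368 phi_2 = -1.2368
  -1.2368 phi_1 + 2.7218 phi_2 = -0.0255
Solve by Cramer's rule:
  det = gamma(0)^2 - gamma(1)^2 = (2.7218)^2 - (-1.2368)^2 = 7.40819524 - 1.52967424 = 5.878521
  phi_hat_1 = [gamma(1) gamma(0) - gamma(1) gamma(2)] / det = [(-1.2368)(2.7218) - (-1.2368)(-0.0255)] / 5.878521 = -3.39786064 / 5.878521 = -0.578
  phi_hat_2 = [gamma(0) gamma(2) - gamma(1)^2] / det = [(2.7218)(-0.0255) - (-1.2368)^2] / 5.878521 = -1.59908014 / 5.878521 = -0.272
So phi_hat = [-0.5780, -0.2720].
Therefore phi_hat_1 = -0.5780.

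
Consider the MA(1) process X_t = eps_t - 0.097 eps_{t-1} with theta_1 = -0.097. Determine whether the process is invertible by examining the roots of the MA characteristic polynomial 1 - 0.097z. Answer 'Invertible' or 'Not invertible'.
\text{Invertible}

The MA(q) characteristic polynomial is P(z) = 1 - 0.097z.
Invertibility requires all roots to lie outside the unit circle, i.e. |z| > 1 for every root.
This is linear in z: 1 + (-0.097) z = 0  =>  z = -1/(-0.097) = 10.309278,  |z| = 10.309278.
Moduli of all roots: 10.3093.
All moduli strictly greater than 1? Yes.
Verdict: Invertible.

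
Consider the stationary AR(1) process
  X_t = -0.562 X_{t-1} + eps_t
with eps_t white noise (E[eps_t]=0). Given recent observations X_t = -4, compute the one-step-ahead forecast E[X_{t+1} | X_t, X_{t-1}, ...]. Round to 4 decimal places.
E[X_{t+1} \mid \mathcal F_t] = 2.2480

For an AR(p) model X_t = c + sum_i phi_i X_{t-i} + eps_t, the
one-step-ahead conditional mean is
  E[X_{t+1} | X_t, ...] = c + sum_i phi_i X_{t+1-i}.
Substitute known values:
  E[X_{t+1} | ...] = (-0.562) * (-4)
                   = 2.2480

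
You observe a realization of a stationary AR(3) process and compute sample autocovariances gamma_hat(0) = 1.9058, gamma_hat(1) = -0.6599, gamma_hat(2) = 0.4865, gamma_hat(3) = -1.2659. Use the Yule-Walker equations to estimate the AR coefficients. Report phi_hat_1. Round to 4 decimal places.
\hat\phi_{1} = -0.1970

The Yule-Walker equations for an AR(p) process read, in matrix form,
  Gamma_p phi = r_p,   with   (Gamma_p)_{ij} = gamma(|i - j|),
                       (r_p)_i = gamma(i),   i,j = 1..p.
Substitute the sample gammas (Toeplitz matrix and right-hand side of size 3):
  Gamma_p = [[1.9058, -0.6599, 0.4865], [-0.6599, 1.9058, -0.6599], [0.4865, -0.6599, 1.9058]]
  r_p     = [-0.6599, 0.4865, -1.2659]
Written out (R1..R3):
  (R1) 1.9058 phi_1 - 0.6599 phi_2 + 0.4865 phi_3 = -0.6599
  (R2) -0.6599 phi_1 + 1.9058 phi_2 - 0.6599 phi_3 = 0.4865
  (R3) 0.4865 phi_1 - 0.6599 phi_2 + 1.9058 phi_3 = -1.2659
Gaussian elimination:
  R2 <- R2 - (-0.6599/1.9058) R1 = R2 - (-0.346259) R1:  1.677304 phi_2 - 0.491445 phi_3 = 0.258004
  R3 <- R3 - (0.4865/1.9058) R1 = R3 - (0.255273) R1:  -0.491445 phi_2 + 1.78161 phi_3 = -1.097445
  R3 <- R3 - (-0.491445/1.677304) R2 = R3 - (-0.292997) R2:  1.637618 phi_3 = -1.021851
Back-substitution:
  phi_hat_3 = -1.021851 / 1.637618 = -0.623986
  phi_hat_2 = (0.258004 - (-0.491445)(-0.623986)) / 1.677304 = -0.029006
  phi_hat_1 = (-0.6599 - (-0.6599)(-0.029006) - (0.4865)(-0.623986)) / 1.9058 = -0.197015
So phi_hat = [-0.1970, -0.0290, -0.6240].
Therefore phi_hat_1 = -0.1970.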